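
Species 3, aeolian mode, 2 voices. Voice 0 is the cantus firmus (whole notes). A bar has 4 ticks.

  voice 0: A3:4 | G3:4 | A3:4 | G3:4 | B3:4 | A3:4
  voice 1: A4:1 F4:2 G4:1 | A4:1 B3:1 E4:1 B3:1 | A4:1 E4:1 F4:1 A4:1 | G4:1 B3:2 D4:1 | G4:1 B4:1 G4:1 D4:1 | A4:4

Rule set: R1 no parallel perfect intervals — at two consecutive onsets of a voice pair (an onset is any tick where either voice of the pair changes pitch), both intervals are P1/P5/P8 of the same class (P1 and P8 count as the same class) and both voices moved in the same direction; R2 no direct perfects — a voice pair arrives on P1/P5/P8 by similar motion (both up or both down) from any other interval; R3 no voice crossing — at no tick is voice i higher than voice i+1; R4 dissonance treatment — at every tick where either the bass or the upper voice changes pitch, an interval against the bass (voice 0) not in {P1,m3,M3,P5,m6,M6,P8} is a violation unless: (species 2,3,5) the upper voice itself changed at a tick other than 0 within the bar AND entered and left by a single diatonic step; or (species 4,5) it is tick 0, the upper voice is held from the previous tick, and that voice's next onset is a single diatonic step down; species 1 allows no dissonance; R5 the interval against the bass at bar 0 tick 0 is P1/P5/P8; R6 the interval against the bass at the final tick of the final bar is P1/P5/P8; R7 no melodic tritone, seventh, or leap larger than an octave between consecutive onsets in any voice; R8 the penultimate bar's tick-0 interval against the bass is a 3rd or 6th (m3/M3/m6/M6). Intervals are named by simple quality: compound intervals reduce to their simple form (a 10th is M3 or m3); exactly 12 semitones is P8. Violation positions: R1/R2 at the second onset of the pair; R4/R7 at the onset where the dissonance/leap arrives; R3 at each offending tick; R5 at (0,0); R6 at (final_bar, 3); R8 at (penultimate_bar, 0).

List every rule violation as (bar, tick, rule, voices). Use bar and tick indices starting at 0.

bar 0: v0=A3 v1=A4 downbeat P8
bar 1: v0=G3 v1=A4 downbeat M2
bar 2: v0=A3 v1=A4 downbeat P8
bar 3: v0=G3 v1=G4 downbeat P8
bar 4: v0=B3 v1=G4 downbeat m6
bar 5: v0=A3 v1=A4 downbeat P8
  -> R4 @ bar 1 tick 0 v(0, 1): G3/A4 M2 untreated
  -> R7 @ bar 1 tick 1 v(1,): A4->B3 leap 10st
  -> R2 @ bar 2 tick 0 v(0, 1): G3/B3 M3 -> A3/A4 P8 similar
  -> R7 @ bar 2 tick 0 v(1,): B3->A4 leap 10st
  -> R1 @ bar 3 tick 0 v(0, 1): A3/A4 P8 -> G3/G4 P8 similar

(1, 0, R4, (0, 1))
(1, 1, R7, (1,))
(2, 0, R2, (0, 1))
(2, 0, R7, (1,))
(3, 0, R1, (0, 1))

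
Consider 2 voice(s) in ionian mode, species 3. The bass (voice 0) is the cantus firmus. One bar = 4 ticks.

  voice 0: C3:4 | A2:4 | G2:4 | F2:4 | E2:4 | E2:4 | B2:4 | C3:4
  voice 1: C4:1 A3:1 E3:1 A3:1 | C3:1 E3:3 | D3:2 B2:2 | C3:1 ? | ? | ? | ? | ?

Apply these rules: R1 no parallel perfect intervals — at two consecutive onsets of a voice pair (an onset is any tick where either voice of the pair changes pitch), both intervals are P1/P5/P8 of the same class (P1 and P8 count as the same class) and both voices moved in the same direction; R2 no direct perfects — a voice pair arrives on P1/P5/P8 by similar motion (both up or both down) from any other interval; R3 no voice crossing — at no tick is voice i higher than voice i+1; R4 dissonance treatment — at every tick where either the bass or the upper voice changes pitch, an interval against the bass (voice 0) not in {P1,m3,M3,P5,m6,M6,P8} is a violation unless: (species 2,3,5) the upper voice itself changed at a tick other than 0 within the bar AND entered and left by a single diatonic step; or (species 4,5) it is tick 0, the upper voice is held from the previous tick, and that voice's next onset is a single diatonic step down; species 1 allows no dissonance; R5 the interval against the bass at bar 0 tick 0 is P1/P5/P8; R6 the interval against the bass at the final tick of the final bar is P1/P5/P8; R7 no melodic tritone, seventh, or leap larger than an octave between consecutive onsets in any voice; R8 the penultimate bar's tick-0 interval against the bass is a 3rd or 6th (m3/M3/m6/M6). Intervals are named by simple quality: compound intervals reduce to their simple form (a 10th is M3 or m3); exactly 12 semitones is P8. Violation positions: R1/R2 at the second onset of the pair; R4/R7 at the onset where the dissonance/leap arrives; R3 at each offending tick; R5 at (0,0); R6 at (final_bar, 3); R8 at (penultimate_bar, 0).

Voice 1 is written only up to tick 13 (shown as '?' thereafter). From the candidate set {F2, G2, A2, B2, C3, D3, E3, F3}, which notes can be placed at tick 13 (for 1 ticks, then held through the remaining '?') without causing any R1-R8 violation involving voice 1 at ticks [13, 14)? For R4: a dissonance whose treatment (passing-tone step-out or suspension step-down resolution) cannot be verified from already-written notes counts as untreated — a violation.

F2: legal
G2: violates R4
A2: legal
B2: violates R4
C3: legal
D3: legal
E3: violates R4
F3: legal

{A2, C3, D3, F2, F3}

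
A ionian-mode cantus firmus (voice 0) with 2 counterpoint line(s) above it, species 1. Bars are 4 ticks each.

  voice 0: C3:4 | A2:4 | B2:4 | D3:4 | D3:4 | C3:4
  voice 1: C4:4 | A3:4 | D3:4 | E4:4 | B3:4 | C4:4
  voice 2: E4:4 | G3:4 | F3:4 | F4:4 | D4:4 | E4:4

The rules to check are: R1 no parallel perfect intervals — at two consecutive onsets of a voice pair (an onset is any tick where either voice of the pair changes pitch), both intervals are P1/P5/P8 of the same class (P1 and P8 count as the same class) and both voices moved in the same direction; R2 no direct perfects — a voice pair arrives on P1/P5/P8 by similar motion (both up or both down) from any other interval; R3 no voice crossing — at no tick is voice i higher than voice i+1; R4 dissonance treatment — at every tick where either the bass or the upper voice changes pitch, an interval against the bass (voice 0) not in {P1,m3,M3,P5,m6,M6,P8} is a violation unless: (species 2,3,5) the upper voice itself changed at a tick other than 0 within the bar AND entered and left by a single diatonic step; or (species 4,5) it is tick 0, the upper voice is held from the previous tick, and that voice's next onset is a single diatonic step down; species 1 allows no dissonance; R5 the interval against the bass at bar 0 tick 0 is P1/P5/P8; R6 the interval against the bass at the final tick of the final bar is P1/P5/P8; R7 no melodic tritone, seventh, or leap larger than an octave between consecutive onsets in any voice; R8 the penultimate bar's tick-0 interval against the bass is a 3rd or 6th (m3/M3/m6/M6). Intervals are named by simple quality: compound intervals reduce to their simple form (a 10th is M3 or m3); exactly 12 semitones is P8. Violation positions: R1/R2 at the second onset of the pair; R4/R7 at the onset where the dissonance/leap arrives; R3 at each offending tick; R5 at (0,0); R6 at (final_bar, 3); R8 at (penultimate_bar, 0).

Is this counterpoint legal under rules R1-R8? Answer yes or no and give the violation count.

No (12 violations)

bar 0: v0=C3 v1=C4 v2=E4 (M3)
bar 1: v0=A2 v1=A3 v2=G3 (m7)
bar 2: v0=B2 v1=D3 v2=F3 (TT)
bar 3: v0=D3 v1=E4 v2=F4 (m3)
bar 4: v0=D3 v1=B3 v2=D4 (P8)
bar 5: v0=C3 v1=C4 v2=E4 (M3)
  R5 @ bar0.0: opens on M3
  R1 @ bar1.0: C3/C4 P8 -> A2/A3 P8 similar
  R3 @ bar1.0: A3 above G3
  R4 @ bar1.0: A2/G3 m7 untreated
  R3 @ bar1.1: A3 above G3
  R3 @ bar1.2: A3 above G3
  R3 @ bar1.3: A3 above G3
  R4 @ bar2.0: B2/F3 TT untreated
  R4 @ bar3.0: D3/E4 M2 untreated
  R7 @ bar3.0: D3->E4 leap 14st
  R8 @ bar4.0: penult P8 not 3rd/6th
  R6 @ bar5.3: closes on M3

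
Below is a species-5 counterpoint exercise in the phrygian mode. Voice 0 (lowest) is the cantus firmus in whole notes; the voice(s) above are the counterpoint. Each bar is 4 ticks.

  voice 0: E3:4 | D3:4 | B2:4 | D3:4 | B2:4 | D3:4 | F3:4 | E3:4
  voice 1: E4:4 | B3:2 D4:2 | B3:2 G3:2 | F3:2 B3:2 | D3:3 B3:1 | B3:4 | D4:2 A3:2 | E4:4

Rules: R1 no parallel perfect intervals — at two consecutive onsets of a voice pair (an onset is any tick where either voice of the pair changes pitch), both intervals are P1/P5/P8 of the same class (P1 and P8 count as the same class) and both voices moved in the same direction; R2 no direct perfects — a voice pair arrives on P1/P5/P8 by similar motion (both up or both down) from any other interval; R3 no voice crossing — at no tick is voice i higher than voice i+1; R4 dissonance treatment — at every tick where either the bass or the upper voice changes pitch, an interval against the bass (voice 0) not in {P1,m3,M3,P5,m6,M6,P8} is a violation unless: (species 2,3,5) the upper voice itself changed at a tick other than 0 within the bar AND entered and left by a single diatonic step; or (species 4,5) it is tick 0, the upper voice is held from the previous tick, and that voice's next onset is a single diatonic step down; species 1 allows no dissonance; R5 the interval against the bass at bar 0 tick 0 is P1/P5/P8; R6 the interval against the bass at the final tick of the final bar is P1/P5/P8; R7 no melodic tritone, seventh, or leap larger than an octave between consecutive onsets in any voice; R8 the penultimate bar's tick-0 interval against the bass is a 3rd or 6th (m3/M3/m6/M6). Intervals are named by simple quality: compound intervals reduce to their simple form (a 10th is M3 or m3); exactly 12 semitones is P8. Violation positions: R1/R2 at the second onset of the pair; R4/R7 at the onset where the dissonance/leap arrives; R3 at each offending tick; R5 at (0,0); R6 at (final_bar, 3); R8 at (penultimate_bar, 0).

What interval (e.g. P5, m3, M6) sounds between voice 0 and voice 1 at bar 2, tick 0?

P8

voice 0=B2 voice 1=B3 -> P8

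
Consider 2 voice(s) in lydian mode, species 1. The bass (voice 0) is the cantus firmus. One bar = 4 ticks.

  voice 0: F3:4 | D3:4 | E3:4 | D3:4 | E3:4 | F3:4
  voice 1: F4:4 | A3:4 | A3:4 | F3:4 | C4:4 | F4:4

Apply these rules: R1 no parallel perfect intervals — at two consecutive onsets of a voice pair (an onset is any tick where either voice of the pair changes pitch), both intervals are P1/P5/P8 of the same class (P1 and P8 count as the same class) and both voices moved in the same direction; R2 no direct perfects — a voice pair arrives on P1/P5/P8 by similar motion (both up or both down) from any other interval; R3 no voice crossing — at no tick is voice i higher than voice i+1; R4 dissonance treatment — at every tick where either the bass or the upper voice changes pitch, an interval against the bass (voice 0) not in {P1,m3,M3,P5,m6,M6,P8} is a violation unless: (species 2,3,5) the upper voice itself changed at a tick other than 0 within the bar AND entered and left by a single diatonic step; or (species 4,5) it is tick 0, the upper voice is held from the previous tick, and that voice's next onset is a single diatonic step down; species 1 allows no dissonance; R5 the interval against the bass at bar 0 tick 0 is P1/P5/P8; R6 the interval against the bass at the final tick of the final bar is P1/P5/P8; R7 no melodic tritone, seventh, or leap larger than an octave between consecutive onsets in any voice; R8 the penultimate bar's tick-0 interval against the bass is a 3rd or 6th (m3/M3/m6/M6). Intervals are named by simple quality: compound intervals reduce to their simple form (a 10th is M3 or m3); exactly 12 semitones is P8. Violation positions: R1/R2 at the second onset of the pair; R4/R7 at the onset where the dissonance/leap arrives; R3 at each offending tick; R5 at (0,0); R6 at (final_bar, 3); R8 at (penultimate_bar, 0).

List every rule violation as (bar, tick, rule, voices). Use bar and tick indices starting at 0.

(1, 0, R2, (0, 1))
(2, 0, R4, (0, 1))
(5, 0, R2, (0, 1))

bar 0: v0=F3 v1=F4 downbeat P8
bar 1: v0=D3 v1=A3 downbeat P5
bar 2: v0=E3 v1=A3 downbeat P4
bar 3: v0=D3 v1=F3 downbeat m3
bar 4: v0=E3 v1=C4 downbeat m6
bar 5: v0=F3 v1=F4 downbeat P8
  -> R2 @ bar 1 tick 0 v(0, 1): F3/F4 P8 -> D3/A3 P5 similar
  -> R4 @ bar 2 tick 0 v(0, 1): E3/A3 P4 untreated
  -> R2 @ bar 5 tick 0 v(0, 1): E3/C4 m6 -> F3/F4 P8 similar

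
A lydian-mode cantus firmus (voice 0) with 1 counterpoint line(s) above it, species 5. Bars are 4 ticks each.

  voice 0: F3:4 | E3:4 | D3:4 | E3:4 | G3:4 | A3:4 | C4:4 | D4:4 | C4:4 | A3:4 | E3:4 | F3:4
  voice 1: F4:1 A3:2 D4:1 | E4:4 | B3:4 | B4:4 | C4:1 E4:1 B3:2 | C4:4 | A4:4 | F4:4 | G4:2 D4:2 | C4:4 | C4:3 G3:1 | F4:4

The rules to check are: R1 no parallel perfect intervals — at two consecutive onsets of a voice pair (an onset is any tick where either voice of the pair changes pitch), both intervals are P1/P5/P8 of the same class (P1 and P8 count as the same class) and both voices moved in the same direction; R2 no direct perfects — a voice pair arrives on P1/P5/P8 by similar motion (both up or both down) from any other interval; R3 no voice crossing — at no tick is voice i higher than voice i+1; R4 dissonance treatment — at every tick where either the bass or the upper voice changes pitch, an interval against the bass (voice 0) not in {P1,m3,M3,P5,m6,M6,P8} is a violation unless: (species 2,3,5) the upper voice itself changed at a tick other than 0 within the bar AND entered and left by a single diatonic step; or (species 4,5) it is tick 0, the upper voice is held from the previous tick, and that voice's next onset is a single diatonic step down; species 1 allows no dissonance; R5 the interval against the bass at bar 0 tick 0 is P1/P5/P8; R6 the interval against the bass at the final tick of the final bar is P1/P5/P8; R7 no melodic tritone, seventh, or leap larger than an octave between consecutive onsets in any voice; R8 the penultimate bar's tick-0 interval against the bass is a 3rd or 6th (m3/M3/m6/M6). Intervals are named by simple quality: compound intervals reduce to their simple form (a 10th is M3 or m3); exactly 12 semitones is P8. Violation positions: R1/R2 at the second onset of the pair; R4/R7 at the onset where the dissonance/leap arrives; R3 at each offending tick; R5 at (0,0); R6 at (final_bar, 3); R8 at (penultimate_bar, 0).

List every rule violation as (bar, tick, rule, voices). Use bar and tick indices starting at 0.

bar 0: v0=F3 v1=F4 downbeat P8
bar 1: v0=E3 v1=E4 downbeat P8
bar 2: v0=D3 v1=B3 downbeat M6
bar 3: v0=E3 v1=B4 downbeat P5
bar 4: v0=G3 v1=C4 downbeat P4
bar 5: v0=A3 v1=C4 downbeat m3
bar 6: v0=C4 v1=A4 downbeat M6
bar 7: v0=D4 v1=F4 downbeat m3
bar 8: v0=C4 v1=G4 downbeat P5
bar 9: v0=A3 v1=C4 downbeat m3
bar 10: v0=E3 v1=C4 downbeat m6
bar 11: v0=F3 v1=F4 downbeat P8
  -> R2 @ bar 3 tick 0 v(0, 1): D3/B3 M6 -> E3/B4 P5 similar
  -> R4 @ bar 4 tick 0 v(0, 1): G3/C4 P4 untreated
  -> R7 @ bar 4 tick 0 v(1,): B4->C4 leap 11st
  -> R4 @ bar 8 tick 2 v(0, 1): C4/D4 M2 untreated
  -> R2 @ bar 11 tick 0 v(0, 1): E3/G3 m3 -> F3/F4 P8 similar
  -> R7 @ bar 11 tick 0 v(1,): G3->F4 leap 10st

(3, 0, R2, (0, 1))
(4, 0, R4, (0, 1))
(4, 0, R7, (1,))
(8, 2, R4, (0, 1))
(11, 0, R2, (0, 1))
(11, 0, R7, (1,))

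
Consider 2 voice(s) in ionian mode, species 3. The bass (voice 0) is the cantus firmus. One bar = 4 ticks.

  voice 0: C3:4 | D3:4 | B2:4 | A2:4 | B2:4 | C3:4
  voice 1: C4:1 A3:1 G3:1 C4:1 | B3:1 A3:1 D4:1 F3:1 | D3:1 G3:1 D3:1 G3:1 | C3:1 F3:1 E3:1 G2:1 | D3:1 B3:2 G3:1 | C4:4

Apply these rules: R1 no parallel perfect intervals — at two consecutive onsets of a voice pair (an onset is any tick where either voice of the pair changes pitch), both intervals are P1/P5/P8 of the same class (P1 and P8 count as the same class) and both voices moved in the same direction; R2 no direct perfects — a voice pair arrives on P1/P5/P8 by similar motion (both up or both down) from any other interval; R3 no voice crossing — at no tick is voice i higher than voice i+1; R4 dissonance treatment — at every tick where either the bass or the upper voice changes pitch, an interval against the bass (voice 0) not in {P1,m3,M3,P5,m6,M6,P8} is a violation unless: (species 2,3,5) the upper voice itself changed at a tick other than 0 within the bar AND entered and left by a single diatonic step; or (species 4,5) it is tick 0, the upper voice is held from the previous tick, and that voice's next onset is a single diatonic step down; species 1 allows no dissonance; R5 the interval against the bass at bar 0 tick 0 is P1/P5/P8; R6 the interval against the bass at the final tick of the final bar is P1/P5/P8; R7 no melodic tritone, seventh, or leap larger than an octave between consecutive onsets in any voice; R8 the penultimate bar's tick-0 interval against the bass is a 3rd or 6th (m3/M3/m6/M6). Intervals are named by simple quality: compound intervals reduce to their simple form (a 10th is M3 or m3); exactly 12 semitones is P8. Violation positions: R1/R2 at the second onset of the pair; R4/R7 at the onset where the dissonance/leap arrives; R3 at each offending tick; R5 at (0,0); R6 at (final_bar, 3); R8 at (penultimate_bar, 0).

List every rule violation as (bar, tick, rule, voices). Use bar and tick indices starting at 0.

(3, 3, R3, (0, 1))
(3, 3, R4, (0, 1))
(5, 0, R2, (0, 1))

bar 0: v0=C3 v1=C4 downbeat P8
bar 1: v0=D3 v1=B3 downbeat M6
bar 2: v0=B2 v1=D3 downbeat m3
bar 3: v0=A2 v1=C3 downbeat m3
bar 4: v0=B2 v1=D3 downbeat m3
bar 5: v0=C3 v1=C4 downbeat P8
  -> R3 @ bar 3 tick 3 v(0, 1): A2 above G2
  -> R4 @ bar 3 tick 3 v(0, 1): A2/G2 M2 untreated
  -> R2 @ bar 5 tick 0 v(0, 1): B2/G3 m6 -> C3/C4 P8 similar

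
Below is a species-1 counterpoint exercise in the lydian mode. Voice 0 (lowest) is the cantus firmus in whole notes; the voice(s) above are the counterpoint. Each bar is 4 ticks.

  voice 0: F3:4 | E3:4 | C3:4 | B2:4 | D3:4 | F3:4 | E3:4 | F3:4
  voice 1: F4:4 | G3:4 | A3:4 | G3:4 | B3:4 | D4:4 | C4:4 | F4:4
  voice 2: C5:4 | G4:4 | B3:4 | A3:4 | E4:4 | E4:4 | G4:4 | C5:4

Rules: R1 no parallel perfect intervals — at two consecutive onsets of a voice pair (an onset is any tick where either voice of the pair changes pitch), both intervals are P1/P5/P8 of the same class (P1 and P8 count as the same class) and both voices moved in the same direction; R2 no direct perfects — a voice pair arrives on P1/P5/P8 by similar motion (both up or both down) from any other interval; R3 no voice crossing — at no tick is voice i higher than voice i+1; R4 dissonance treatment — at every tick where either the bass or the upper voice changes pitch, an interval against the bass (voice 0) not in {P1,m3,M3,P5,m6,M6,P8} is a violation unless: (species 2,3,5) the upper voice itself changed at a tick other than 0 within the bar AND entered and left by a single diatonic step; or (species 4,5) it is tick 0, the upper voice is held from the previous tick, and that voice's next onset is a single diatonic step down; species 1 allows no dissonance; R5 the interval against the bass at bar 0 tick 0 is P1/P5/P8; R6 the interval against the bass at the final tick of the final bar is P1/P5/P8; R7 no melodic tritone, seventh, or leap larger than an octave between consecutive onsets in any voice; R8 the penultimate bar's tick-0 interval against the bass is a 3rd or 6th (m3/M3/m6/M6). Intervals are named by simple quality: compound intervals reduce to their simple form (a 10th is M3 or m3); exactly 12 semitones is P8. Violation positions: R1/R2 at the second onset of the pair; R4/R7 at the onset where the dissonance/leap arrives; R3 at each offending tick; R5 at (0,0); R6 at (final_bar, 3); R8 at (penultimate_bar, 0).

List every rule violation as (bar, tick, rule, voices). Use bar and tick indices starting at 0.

(1, 0, R2, (1, 2))
(1, 0, R7, (1,))
(2, 0, R4, (0, 2))
(3, 0, R4, (0, 2))
(4, 0, R4, (0, 2))
(5, 0, R4, (0, 2))
(7, 0, R1, (1, 2))
(7, 0, R2, (0, 1))
(7, 0, R2, (0, 2))

bar 0: v0=F3 v1=F4 v2=C5 downbeat P5
bar 1: v0=E3 v1=G3 v2=G4 downbeat m3
bar 2: v0=C3 v1=A3 v2=B3 downbeat M7
bar 3: v0=B2 v1=G3 v2=A3 downbeat m7
bar 4: v0=D3 v1=B3 v2=E4 downbeat M2
bar 5: v0=F3 v1=D4 v2=E4 downbeat M7
bar 6: v0=E3 v1=C4 v2=G4 downbeat m3
bar 7: v0=F3 v1=F4 v2=C5 downbeat P5
  -> R2 @ bar 1 tick 0 v(1, 2): F4/C5 P5 -> G3/G4 P8 similar
  -> R7 @ bar 1 tick 0 v(1,): F4->G3 leap 10st
  -> R4 @ bar 2 tick 0 v(0, 2): C3/B3 M7 untreated
  -> R4 @ bar 3 tick 0 v(0, 2): B2/A3 m7 untreated
  -> R4 @ bar 4 tick 0 v(0, 2): D3/E4 M2 untreated
  -> R4 @ bar 5 tick 0 v(0, 2): F3/E4 M7 untreated
  -> R1 @ bar 7 tick 0 v(1, 2): C4/G4 P5 -> F4/C5 P5 similar
  -> R2 @ bar 7 tick 0 v(0, 1): E3/C4 m6 -> F3/F4 P8 similar
  -> R2 @ bar 7 tick 0 v(0, 2): E3/G4 m3 -> F3/C5 P5 similar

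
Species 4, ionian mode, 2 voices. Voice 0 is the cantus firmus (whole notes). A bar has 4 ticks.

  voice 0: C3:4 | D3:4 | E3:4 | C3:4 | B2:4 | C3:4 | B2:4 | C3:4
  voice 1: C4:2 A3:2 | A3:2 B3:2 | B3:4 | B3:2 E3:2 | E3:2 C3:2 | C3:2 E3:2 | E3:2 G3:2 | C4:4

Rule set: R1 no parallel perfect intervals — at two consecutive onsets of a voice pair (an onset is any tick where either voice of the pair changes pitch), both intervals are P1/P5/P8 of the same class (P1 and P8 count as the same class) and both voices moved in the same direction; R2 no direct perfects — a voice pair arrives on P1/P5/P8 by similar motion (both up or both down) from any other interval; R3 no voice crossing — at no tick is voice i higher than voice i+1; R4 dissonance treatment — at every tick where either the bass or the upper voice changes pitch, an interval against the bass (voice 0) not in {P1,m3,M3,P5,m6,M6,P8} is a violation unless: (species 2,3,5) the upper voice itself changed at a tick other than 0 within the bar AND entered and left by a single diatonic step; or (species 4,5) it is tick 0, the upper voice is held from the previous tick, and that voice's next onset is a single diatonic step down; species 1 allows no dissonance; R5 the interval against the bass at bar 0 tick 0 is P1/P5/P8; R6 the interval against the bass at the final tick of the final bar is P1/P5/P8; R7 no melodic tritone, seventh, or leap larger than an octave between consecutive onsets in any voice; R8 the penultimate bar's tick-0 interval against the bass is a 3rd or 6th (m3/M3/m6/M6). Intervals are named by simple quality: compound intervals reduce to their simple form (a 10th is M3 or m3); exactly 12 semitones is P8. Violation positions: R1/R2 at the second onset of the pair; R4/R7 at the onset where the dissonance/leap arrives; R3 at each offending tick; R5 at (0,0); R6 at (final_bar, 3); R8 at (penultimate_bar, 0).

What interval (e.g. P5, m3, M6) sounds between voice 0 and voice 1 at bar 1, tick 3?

M6

voice 0=D3 voice 1=B3 -> M6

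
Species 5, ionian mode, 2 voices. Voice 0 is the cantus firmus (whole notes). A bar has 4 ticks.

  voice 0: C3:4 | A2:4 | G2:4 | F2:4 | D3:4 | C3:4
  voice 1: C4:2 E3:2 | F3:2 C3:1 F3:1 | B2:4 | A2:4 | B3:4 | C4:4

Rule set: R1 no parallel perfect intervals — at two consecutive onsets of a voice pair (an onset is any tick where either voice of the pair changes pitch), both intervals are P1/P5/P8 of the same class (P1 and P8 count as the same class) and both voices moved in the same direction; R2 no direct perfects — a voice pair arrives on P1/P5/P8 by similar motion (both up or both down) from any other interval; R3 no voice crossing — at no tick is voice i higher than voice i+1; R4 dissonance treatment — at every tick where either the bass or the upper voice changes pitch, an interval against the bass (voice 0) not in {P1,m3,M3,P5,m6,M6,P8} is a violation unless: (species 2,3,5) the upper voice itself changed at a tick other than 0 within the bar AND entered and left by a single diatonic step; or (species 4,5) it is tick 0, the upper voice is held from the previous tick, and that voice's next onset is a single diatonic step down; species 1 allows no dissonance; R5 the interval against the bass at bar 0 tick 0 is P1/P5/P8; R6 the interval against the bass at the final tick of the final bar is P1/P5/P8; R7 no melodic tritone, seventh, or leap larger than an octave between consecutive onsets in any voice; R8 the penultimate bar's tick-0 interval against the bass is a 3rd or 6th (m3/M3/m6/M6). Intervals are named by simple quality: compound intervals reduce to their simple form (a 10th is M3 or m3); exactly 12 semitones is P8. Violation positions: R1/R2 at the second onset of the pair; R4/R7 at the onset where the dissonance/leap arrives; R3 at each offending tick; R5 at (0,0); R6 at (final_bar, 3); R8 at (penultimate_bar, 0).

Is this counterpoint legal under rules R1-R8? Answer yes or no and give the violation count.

bar 0: v0=C3 v1=C4 (P8)
bar 1: v0=A2 v1=F3 (m6)
bar 2: v0=G2 v1=B2 (M3)
bar 3: v0=F2 v1=A2 (M3)
bar 4: v0=D3 v1=B3 (M6)
bar 5: v0=C3 v1=C4 (P8)
  R7 @ bar2.0: F3->B2 leap 6st
  R7 @ bar4.0: A2->B3 leap 14st

No (2 violations)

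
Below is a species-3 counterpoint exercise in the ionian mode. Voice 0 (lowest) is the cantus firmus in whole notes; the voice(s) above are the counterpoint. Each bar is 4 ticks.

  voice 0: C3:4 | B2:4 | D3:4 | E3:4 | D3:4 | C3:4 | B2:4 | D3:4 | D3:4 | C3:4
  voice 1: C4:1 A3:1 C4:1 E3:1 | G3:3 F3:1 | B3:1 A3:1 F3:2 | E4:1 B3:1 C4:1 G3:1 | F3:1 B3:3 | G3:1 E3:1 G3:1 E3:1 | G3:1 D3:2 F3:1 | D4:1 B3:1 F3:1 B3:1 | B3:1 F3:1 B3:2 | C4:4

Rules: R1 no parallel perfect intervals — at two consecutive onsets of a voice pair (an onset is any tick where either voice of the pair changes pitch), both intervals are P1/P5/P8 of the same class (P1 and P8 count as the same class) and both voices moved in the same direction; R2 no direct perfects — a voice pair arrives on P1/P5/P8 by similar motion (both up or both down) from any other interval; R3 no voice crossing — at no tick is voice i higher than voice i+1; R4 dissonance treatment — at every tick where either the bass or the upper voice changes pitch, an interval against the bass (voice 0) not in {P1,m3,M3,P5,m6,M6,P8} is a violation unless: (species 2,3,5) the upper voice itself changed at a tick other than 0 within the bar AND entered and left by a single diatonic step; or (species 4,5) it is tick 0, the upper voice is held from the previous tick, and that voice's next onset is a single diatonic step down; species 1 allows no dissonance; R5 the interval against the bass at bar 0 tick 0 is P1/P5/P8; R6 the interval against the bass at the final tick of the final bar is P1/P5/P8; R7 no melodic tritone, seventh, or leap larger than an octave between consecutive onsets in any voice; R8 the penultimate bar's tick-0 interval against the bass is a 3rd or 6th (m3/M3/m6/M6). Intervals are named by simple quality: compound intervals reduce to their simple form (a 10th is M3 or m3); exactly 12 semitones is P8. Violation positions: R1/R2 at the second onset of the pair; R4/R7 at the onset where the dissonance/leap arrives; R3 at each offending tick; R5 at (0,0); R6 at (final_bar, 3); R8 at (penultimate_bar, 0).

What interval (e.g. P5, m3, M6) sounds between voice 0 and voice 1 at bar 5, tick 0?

voice 0=C3 voice 1=G3 -> P5

P5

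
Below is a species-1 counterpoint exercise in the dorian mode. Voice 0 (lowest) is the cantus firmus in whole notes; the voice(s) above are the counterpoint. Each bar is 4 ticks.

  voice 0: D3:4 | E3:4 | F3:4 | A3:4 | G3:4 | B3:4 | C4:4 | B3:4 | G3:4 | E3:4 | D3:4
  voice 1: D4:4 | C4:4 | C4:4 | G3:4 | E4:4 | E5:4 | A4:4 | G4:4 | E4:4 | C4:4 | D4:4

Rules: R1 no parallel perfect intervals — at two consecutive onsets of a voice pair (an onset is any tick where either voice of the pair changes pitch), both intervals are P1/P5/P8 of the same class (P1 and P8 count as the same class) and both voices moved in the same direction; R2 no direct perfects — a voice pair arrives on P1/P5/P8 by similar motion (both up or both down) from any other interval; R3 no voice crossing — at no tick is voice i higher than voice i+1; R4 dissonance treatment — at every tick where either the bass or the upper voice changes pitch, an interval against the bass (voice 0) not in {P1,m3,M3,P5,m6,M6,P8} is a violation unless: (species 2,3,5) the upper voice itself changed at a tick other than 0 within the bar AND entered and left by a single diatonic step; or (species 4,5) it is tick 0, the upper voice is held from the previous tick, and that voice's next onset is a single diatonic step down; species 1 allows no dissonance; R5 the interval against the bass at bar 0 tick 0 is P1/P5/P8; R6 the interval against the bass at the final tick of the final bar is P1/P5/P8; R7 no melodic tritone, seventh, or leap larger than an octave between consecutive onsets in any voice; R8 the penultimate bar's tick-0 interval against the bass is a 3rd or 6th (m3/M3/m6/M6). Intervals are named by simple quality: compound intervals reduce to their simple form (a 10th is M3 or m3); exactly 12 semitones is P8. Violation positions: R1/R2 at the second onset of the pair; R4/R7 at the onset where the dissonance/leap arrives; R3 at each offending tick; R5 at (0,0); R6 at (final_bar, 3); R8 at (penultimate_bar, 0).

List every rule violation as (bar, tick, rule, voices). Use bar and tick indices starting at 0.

(3, 0, R3, (0, 1))
(3, 0, R4, (0, 1))
(3, 1, R3, (0, 1))
(3, 2, R3, (0, 1))
(3, 3, R3, (0, 1))
(5, 0, R4, (0, 1))

bar 0: v0=D3 v1=D4 downbeat P8
bar 1: v0=E3 v1=C4 downbeat m6
bar 2: v0=F3 v1=C4 downbeat P5
bar 3: v0=A3 v1=G3 downbeat M2
bar 4: v0=G3 v1=E4 downbeat M6
bar 5: v0=B3 v1=E5 downbeat P4
bar 6: v0=C4 v1=A4 downbeat M6
bar 7: v0=B3 v1=G4 downbeat m6
bar 8: v0=G3 v1=E4 downbeat M6
bar 9: v0=E3 v1=C4 downbeat m6
bar 10: v0=D3 v1=D4 downbeat P8
  -> R3 @ bar 3 tick 0 v(0, 1): A3 above G3
  -> R4 @ bar 3 tick 0 v(0, 1): A3/G3 M2 untreated
  -> R3 @ bar 3 tick 1 v(0, 1): A3 above G3
  -> R3 @ bar 3 tick 2 v(0, 1): A3 above G3
  -> R3 @ bar 3 tick 3 v(0, 1): A3 above G3
  -> R4 @ bar 5 tick 0 v(0, 1): B3/E5 P4 untreated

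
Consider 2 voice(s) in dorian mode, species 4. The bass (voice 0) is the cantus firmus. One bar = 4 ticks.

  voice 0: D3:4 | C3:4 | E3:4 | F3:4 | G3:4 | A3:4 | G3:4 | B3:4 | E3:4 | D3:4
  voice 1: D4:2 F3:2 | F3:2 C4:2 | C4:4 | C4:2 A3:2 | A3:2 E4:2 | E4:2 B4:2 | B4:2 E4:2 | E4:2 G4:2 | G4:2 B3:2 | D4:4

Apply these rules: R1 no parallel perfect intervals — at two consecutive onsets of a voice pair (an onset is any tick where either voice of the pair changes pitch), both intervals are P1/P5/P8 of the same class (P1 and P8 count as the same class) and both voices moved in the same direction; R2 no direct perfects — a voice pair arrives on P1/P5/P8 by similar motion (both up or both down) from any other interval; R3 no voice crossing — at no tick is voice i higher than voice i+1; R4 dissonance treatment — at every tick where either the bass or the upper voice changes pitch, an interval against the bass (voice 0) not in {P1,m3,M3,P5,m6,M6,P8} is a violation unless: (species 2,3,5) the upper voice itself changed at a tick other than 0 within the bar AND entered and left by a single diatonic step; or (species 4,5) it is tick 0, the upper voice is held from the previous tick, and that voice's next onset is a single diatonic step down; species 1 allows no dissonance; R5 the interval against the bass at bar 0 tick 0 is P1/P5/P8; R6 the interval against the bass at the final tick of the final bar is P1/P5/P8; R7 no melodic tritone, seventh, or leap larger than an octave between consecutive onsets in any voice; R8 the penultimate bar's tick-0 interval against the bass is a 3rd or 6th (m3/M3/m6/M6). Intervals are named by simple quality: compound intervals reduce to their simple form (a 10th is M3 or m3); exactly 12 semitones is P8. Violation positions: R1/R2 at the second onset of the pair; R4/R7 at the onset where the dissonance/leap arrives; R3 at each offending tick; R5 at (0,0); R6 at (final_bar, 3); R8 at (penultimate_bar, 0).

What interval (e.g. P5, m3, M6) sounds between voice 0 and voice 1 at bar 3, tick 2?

voice 0=F3 voice 1=A3 -> M3

M3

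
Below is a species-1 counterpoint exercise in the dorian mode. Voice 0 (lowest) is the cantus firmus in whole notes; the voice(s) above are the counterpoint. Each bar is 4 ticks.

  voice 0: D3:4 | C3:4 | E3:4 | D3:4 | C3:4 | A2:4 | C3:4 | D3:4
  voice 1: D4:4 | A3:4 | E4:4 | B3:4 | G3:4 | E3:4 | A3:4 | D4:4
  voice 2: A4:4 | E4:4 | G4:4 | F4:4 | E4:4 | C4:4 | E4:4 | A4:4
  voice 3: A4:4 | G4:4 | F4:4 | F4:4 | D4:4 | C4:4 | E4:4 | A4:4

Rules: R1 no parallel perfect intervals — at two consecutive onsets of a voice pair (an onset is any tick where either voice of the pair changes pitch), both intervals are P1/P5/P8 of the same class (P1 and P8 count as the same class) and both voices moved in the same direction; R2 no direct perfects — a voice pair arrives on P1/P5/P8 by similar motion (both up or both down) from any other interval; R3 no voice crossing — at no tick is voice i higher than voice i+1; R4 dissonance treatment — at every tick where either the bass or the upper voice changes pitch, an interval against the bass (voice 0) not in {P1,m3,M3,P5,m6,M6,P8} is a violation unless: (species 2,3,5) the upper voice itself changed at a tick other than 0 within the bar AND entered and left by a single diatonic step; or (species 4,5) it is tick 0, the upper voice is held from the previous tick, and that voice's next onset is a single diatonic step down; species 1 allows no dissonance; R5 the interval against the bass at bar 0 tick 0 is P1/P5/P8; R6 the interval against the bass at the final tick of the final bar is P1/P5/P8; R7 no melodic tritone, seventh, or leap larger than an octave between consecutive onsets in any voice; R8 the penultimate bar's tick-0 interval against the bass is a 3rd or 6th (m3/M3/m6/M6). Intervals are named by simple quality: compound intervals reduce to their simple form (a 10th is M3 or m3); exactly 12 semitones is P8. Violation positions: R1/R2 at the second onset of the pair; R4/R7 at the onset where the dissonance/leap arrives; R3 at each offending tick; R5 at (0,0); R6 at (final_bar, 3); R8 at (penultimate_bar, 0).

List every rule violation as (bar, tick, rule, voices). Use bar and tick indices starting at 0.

(1, 0, R1, (0, 3))
(1, 0, R1, (1, 2))
(2, 0, R2, (0, 1))
(2, 0, R3, (2, 3))
(2, 0, R4, (0, 3))
(2, 1, R3, (2, 3))
(2, 2, R3, (2, 3))
(2, 3, R3, (2, 3))
(4, 0, R2, (0, 1))
(4, 0, R2, (1, 3))
(4, 0, R3, (2, 3))
(4, 0, R4, (0, 3))
(4, 1, R3, (2, 3))
(4, 2, R3, (2, 3))
(4, 3, R3, (2, 3))
(5, 0, R1, (0, 1))
(5, 0, R2, (2, 3))
(6, 0, R1, (2, 3))
(6, 0, R2, (1, 2))
(6, 0, R2, (1, 3))
(7, 0, R1, (1, 2))
(7, 0, R1, (1, 3))
(7, 0, R1, (2, 3))
(7, 0, R2, (0, 1))
(7, 0, R2, (0, 2))
(7, 0, R2, (0, 3))

bar 0: v0=D3 v1=D4 v2=A4 v3=A4 downbeat P5
bar 1: v0=C3 v1=A3 v2=E4 v3=G4 downbeat P5
bar 2: v0=E3 v1=E4 v2=G4 v3=F4 downbeat m2
bar 3: v0=D3 v1=B3 v2=F4 v3=F4 downbeat m3
bar 4: v0=C3 v1=G3 v2=E4 v3=D4 downbeat M2
bar 5: v0=A2 v1=E3 v2=C4 v3=C4 downbeat m3
bar 6: v0=C3 v1=A3 v2=E4 v3=E4 downbeat M3
bar 7: v0=D3 v1=D4 v2=A4 v3=A4 downbeat P5
  -> R1 @ bar 1 tick 0 v(0, 3): D3/A4 P5 -> C3/G4 P5 similar
  -> R1 @ bar 1 tick 0 v(1, 2): D4/A4 P5 -> A3/E4 P5 similar
  -> R2 @ bar 2 tick 0 v(0, 1): C3/A3 M6 -> E3/E4 P8 similar
  -> R3 @ bar 2 tick 0 v(2, 3): G4 above F4
  -> R4 @ bar 2 tick 0 v(0, 3): E3/F4 m2 untreated
  -> R3 @ bar 2 tick 1 v(2, 3): G4 above F4
  -> R3 @ bar 2 tick 2 v(2, 3): G4 above F4
  -> R3 @ bar 2 tick 3 v(2, 3): G4 above F4
  -> R2 @ bar 4 tick 0 v(0, 1): D3/B3 M6 -> C3/G3 P5 similar
  -> R2 @ bar 4 tick 0 v(1, 3): B3/F4 TT -> G3/D4 P5 similar
  -> R3 @ bar 4 tick 0 v(2, 3): E4 above D4
  -> R4 @ bar 4 tick 0 v(0, 3): C3/D4 M2 untreated
  -> R3 @ bar 4 tick 1 v(2, 3): E4 above D4
  -> R3 @ bar 4 tick 2 v(2, 3): E4 above D4
  -> R3 @ bar 4 tick 3 v(2, 3): E4 above D4
  -> R1 @ bar 5 tick 0 v(0, 1): C3/G3 P5 -> A2/E3 P5 similar
  -> R2 @ bar 5 tick 0 v(2, 3): E4/D4 M2 -> C4/C4 P1 similar
  -> R1 @ bar 6 tick 0 v(2, 3): C4/C4 P1 -> E4/E4 P1 similar
  -> R2 @ bar 6 tick 0 v(1, 2): E3/C4 m6 -> A3/E4 P5 similar
  -> R2 @ bar 6 tick 0 v(1, 3): E3/C4 m6 -> A3/E4 P5 similar
  -> R1 @ bar 7 tick 0 v(1, 2): A3/E4 P5 -> D4/A4 P5 similar
  -> R1 @ bar 7 tick 0 v(1, 3): A3/E4 P5 -> D4/A4 P5 similar
  -> R1 @ bar 7 tick 0 v(2, 3): E4/E4 P1 -> A4/A4 P1 similar
  -> R2 @ bar 7 tick 0 v(0, 1): C3/A3 M6 -> D3/D4 P8 similar
  -> R2 @ bar 7 tick 0 v(0, 2): C3/E4 M3 -> D3/A4 P5 similar
  -> R2 @ bar 7 tick 0 v(0, 3): C3/E4 M3 -> D3/A4 P5 similar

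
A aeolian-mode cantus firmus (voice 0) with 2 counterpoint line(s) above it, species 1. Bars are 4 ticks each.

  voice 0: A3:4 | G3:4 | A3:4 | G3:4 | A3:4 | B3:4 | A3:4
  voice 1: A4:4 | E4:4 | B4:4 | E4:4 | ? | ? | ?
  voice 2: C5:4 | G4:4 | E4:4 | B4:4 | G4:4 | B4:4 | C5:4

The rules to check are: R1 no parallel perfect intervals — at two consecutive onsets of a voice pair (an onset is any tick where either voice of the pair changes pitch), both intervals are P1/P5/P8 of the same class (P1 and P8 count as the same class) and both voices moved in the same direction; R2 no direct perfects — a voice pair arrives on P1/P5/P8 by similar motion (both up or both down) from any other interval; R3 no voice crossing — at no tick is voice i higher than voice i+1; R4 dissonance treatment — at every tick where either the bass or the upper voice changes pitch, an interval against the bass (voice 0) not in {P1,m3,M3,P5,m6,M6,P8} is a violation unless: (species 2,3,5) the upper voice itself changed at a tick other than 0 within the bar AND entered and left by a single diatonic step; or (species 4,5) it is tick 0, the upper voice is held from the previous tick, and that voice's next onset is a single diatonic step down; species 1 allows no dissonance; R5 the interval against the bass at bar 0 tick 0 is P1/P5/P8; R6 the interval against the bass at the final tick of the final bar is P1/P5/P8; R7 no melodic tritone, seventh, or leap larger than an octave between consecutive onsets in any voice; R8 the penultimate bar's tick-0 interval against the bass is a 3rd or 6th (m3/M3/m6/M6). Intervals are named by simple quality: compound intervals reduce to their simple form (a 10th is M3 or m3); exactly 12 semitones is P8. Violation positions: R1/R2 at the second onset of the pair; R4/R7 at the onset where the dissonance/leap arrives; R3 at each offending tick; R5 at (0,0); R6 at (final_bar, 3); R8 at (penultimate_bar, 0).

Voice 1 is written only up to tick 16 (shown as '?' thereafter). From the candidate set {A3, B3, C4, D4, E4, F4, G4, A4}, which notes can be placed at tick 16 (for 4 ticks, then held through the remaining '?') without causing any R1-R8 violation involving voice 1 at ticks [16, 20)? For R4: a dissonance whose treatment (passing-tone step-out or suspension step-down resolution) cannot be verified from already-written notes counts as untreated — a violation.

A3: legal
B3: violates R4
C4: violates R1
D4: violates R4
E4: legal
F4: legal
G4: violates R4
A4: violates R2,R3

{A3, E4, F4}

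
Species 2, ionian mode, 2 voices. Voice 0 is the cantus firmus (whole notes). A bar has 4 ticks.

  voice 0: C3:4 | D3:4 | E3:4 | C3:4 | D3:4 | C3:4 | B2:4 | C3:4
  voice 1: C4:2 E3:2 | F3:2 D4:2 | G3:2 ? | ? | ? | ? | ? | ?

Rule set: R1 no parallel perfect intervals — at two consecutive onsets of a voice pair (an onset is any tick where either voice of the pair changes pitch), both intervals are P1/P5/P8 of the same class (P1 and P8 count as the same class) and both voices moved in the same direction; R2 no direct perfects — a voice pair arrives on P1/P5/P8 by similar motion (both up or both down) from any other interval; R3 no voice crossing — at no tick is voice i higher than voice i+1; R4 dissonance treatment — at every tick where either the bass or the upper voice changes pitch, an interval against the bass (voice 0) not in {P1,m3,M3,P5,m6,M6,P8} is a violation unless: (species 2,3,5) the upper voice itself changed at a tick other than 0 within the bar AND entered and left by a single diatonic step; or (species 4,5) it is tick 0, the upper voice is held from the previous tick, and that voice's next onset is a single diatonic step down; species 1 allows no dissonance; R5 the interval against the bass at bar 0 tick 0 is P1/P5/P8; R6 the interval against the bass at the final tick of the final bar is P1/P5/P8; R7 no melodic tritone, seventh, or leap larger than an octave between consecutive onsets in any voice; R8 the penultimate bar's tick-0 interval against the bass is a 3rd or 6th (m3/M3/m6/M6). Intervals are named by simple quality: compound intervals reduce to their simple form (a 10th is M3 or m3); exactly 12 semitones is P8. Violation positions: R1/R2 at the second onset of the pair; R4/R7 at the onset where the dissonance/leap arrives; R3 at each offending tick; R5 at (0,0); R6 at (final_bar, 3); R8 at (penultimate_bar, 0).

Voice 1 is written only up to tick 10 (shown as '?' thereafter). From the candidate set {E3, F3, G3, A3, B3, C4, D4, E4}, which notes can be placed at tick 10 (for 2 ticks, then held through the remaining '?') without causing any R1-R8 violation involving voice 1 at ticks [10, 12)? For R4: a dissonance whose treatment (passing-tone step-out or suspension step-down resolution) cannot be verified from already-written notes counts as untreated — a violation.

E3: legal
F3: violates R4
G3: legal
A3: violates R4
B3: legal
C4: legal
D4: violates R4
E4: legal

{B3, C4, E3, E4, G3}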